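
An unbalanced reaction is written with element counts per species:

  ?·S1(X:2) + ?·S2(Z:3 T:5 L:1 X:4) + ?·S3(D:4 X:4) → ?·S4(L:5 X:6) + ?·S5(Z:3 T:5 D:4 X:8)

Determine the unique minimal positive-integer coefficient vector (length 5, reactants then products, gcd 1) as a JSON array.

Z: 3·0+5·3+5·0 = 15 | 1·0+5·3 = 15
T: 3·0+5·5+5·0 = 25 | 1·0+5·5 = 25
L: 3·0+5·1+5·0 = 5 | 1·5+5·0 = 5
D: 3·0+5·0+5·4 = 20 | 1·0+5·4 = 20
X: 3·2+5·4+5·4 = 46 | 1·6+5·8 = 46
gcd(3,5,5,1,5) = 1

Coefficients: [3, 5, 5, 1, 5]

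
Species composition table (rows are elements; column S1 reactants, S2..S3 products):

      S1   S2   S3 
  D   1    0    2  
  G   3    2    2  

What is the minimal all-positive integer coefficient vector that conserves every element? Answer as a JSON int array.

Coefficients: [2, 2, 1]

D: 2·1 = 2 | 2·0+1·2 = 2
G: 2·3 = 6 | 2·2+1·2 = 6
gcd(2,2,1) = 1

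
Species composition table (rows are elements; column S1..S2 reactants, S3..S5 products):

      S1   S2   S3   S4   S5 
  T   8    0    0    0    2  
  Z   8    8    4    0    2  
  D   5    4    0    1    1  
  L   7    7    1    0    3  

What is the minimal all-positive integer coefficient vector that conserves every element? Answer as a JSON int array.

Coefficients: [1, 1, 2, 5, 4]

T: 1·8+1·0 = 8 | 2·0+5·0+4·2 = 8
Z: 1·8+1·8 = 16 | 2·4+5·0+4·2 = 16
D: 1·5+1·4 = 9 | 2·0+5·1+4·1 = 9
L: 1·7+1·7 = 14 | 2·1+5·0+4·3 = 14
gcd(1,1,2,5,4) = 1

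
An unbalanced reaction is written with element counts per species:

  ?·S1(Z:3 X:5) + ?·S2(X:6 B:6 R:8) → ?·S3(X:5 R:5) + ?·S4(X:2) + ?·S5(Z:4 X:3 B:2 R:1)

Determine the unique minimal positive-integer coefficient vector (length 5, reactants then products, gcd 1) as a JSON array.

Z: 4·3+1·0 = 12 | 1·0+6·0+3·4 = 12
X: 4·5+1·6 = 26 | 1·5+6·2+3·3 = 26
B: 4·0+1·6 = 6 | 1·0+6·0+3·2 = 6
R: 4·0+1·8 = 8 | 1·5+6·0+3·1 = 8
gcd(4,1,1,6,3) = 1

Coefficients: [4, 1, 1, 6, 3]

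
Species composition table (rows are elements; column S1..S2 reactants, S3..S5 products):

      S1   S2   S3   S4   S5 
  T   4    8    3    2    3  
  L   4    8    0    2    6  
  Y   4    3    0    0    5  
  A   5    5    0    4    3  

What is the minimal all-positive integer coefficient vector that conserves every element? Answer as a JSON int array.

T: 4·4+3·8 = 40 | 5·3+5·2+5·3 = 40
L: 4·4+3·8 = 40 | 5·0+5·2+5·6 = 40
Y: 4·4+3·3 = 25 | 5·0+5·0+5·5 = 25
A: 4·5+3·5 = 35 | 5·0+5·4+5·3 = 35
gcd(4,3,5,5,5) = 1

Coefficients: [4, 3, 5, 5, 5]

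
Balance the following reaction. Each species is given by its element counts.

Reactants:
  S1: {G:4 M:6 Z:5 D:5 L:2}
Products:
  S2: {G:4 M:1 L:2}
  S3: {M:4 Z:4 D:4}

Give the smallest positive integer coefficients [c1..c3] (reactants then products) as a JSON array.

G: 4·4 = 16 | 4·4+5·0 = 16
M: 4·6 = 24 | 4·1+5·4 = 24
Z: 4·5 = 20 | 4·0+5·4 = 20
D: 4·5 = 20 | 4·0+5·4 = 20
L: 4·2 = 8 | 4·2+5·0 = 8
gcd(4,4,5) = 1

Coefficients: [4, 4, 5]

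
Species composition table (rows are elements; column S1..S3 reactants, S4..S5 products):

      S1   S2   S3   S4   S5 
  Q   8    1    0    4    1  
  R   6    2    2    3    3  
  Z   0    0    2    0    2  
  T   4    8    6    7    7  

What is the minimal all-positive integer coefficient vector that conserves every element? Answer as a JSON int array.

Coefficients: [1, 1, 5, 1, 5]

Q: 1·8+1·1+5·0 = 9 | 1·4+5·1 = 9
R: 1·6+1·2+5·2 = 18 | 1·3+5·3 = 18
Z: 1·0+1·0+5·2 = 10 | 1·0+5·2 = 10
T: 1·4+1·8+5·6 = 42 | 1·7+5·7 = 42
gcd(1,1,5,1,5) = 1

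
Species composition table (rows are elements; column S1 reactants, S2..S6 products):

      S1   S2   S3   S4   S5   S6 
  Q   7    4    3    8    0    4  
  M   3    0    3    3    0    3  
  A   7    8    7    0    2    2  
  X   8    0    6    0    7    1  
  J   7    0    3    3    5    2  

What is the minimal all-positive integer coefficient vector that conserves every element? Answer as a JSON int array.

Q: 6·7 = 42 | 2·4+2·3+3·8+5·0+1·4 = 42
M: 6·3 = 18 | 2·0+2·3+3·3+5·0+1·3 = 18
A: 6·7 = 42 | 2·8+2·7+3·0+5·2+1·2 = 42
X: 6·8 = 48 | 2·0+2·6+3·0+5·7+1·1 = 48
J: 6·7 = 42 | 2·0+2·3+3·3+5·5+1·2 = 42
gcd(6,2,2,3,5,1) = 1

Coefficients: [6, 2, 2, 3, 5, 1]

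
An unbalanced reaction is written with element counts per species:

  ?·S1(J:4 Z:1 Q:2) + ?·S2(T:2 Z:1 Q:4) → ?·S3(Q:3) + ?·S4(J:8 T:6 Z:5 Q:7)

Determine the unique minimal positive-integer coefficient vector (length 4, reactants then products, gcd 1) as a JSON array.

Coefficients: [2, 3, 3, 1]

J: 2·4+3·0 = 8 | 3·0+1·8 = 8
T: 2·0+3·2 = 6 | 3·0+1·6 = 6
Z: 2·1+3·1 = 5 | 3·0+1·5 = 5
Q: 2·2+3·4 = 16 | 3·3+1·7 = 16
gcd(2,3,3,1) = 1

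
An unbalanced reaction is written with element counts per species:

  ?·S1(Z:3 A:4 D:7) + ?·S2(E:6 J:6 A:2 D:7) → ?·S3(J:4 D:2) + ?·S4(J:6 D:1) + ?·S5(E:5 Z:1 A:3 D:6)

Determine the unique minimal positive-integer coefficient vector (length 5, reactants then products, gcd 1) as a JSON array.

Coefficients: [2, 5, 6, 1, 6]

E: 2·0+5·6 = 30 | 6·0+1·0+6·5 = 30
Z: 2·3+5·0 = 6 | 6·0+1·0+6·1 = 6
J: 2·0+5·6 = 30 | 6·4+1·6+6·0 = 30
A: 2·4+5·2 = 18 | 6·0+1·0+6·3 = 18
D: 2·7+5·7 = 49 | 6·2+1·1+6·6 = 49
gcd(2,5,6,1,6) = 1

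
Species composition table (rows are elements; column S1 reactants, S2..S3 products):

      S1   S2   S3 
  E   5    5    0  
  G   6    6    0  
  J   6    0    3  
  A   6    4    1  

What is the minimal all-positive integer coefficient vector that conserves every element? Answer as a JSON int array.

Coefficients: [1, 1, 2]

E: 1·5 = 5 | 1·5+2·0 = 5
G: 1·6 = 6 | 1·6+2·0 = 6
J: 1·6 = 6 | 1·0+2·3 = 6
A: 1·6 = 6 | 1·4+2·1 = 6
gcd(1,1,2) = 1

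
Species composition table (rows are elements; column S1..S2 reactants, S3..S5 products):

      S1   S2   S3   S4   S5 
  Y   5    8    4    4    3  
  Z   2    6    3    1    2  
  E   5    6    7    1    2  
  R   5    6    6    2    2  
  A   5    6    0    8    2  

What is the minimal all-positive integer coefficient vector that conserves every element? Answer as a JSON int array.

Y: 4·5+2·8 = 36 | 3·4+3·4+4·3 = 36
Z: 4·2+2·6 = 20 | 3·3+3·1+4·2 = 20
E: 4·5+2·6 = 32 | 3·7+3·1+4·2 = 32
R: 4·5+2·6 = 32 | 3·6+3·2+4·2 = 32
A: 4·5+2·6 = 32 | 3·0+3·8+4·2 = 32
gcd(4,2,3,3,4) = 1

Coefficients: [4, 2, 3, 3, 4]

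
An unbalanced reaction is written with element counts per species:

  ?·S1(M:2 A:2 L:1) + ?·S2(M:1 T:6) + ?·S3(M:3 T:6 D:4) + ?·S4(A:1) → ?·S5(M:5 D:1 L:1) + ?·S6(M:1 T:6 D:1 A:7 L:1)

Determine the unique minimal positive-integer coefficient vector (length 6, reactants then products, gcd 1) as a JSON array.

M: 4·2+1·1+1·3+6·0 = 12 | 2·5+2·1 = 12
T: 4·0+1·6+1·6+6·0 = 12 | 2·0+2·6 = 12
D: 4·0+1·0+1·4+6·0 = 4 | 2·1+2·1 = 4
A: 4·2+1·0+1·0+6·1 = 14 | 2·0+2·7 = 14
L: 4·1+1·0+1·0+6·0 = 4 | 2·1+2·1 = 4
gcd(4,1,1,6,2,2) = 1

Coefficients: [4, 1, 1, 6, 2, 2]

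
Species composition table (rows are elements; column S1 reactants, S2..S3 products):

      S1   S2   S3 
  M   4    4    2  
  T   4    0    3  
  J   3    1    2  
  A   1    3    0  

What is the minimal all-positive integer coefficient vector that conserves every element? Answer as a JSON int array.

M: 3·4 = 12 | 1·4+4·2 = 12
T: 3·4 = 12 | 1·0+4·3 = 12
J: 3·3 = 9 | 1·1+4·2 = 9
A: 3·1 = 3 | 1·3+4·0 = 3
gcd(3,1,4) = 1

Coefficients: [3, 1, 4]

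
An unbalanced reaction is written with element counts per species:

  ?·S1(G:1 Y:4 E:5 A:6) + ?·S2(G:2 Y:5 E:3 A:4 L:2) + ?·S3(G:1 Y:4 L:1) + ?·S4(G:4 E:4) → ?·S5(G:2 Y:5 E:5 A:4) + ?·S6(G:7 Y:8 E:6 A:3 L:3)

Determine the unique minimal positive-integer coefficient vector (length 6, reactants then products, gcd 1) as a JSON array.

G: 2·1+3·2+6·1+5·4 = 34 | 3·2+4·7 = 34
Y: 2·4+3·5+6·4+5·0 = 47 | 3·5+4·8 = 47
E: 2·5+3·3+6·0+5·4 = 39 | 3·5+4·6 = 39
A: 2·6+3·4+6·0+5·0 = 24 | 3·4+4·3 = 24
L: 2·0+3·2+6·1+5·0 = 12 | 3·0+4·3 = 12
gcd(2,3,6,5,3,4) = 1

Coefficients: [2, 3, 6, 5, 3, 4]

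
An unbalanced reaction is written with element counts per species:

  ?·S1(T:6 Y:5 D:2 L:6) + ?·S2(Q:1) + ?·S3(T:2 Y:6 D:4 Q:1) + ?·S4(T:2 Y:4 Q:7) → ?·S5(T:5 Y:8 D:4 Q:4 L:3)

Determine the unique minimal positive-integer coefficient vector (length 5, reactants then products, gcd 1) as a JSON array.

Coefficients: [2, 6, 3, 1, 4]

T: 2·6+6·0+3·2+1·2 = 20 | 4·5 = 20
Y: 2·5+6·0+3·6+1·4 = 32 | 4·8 = 32
D: 2·2+6·0+3·4+1·0 = 16 | 4·4 = 16
Q: 2·0+6·1+3·1+1·7 = 16 | 4·4 = 16
L: 2·6+6·0+3·0+1·0 = 12 | 4·3 = 12
gcd(2,6,3,1,4) = 1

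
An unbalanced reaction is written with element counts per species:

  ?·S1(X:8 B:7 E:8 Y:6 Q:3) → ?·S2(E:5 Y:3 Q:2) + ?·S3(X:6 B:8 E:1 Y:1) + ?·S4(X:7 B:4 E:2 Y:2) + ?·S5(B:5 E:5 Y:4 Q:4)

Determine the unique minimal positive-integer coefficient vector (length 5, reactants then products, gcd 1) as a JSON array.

X: 6·8 = 48 | 5·0+1·6+6·7+2·0 = 48
B: 6·7 = 42 | 5·0+1·8+6·4+2·5 = 42
E: 6·8 = 48 | 5·5+1·1+6·2+2·5 = 48
Y: 6·6 = 36 | 5·3+1·1+6·2+2·4 = 36
Q: 6·3 = 18 | 5·2+1·0+6·0+2·4 = 18
gcd(6,5,1,6,2) = 1

Coefficients: [6, 5, 1, 6, 2]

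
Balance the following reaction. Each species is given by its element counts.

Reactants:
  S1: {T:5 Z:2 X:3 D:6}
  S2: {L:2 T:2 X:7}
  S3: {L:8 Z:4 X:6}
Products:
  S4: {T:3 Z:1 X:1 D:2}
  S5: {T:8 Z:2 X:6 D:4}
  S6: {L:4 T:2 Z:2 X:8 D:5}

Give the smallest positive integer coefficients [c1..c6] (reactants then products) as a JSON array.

L: 6·0+4·2+1·8 = 16 | 2·0+3·0+4·4 = 16
T: 6·5+4·2+1·0 = 38 | 2·3+3·8+4·2 = 38
Z: 6·2+4·0+1·4 = 16 | 2·1+3·2+4·2 = 16
X: 6·3+4·7+1·6 = 52 | 2·1+3·6+4·8 = 52
D: 6·6+4·0+1·0 = 36 | 2·2+3·4+4·5 = 36
gcd(6,4,1,2,3,4) = 1

Coefficients: [6, 4, 1, 2, 3, 4]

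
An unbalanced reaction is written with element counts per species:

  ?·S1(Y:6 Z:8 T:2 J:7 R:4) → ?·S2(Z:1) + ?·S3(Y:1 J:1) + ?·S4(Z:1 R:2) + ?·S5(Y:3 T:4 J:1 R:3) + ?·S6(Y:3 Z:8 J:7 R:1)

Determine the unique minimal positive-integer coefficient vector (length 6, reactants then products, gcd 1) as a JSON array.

Coefficients: [2, 6, 6, 2, 1, 1]

Y: 2·6 = 12 | 6·0+6·1+2·0+1·3+1·3 = 12
Z: 2·8 = 16 | 6·1+6·0+2·1+1·0+1·8 = 16
T: 2·2 = 4 | 6·0+6·0+2·0+1·4+1·0 = 4
J: 2·7 = 14 | 6·0+6·1+2·0+1·1+1·7 = 14
R: 2·4 = 8 | 6·0+6·0+2·2+1·3+1·1 = 8
gcd(2,6,6,2,1,1) = 1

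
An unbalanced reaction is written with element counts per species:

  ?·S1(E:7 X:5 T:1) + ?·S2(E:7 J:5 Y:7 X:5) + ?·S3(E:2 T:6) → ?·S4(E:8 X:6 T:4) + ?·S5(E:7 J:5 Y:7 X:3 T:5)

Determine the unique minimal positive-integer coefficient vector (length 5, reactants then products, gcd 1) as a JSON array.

Coefficients: [2, 4, 5, 3, 4]

E: 2·7+4·7+5·2 = 52 | 3·8+4·7 = 52
J: 2·0+4·5+5·0 = 20 | 3·0+4·5 = 20
Y: 2·0+4·7+5·0 = 28 | 3·0+4·7 = 28
X: 2·5+4·5+5·0 = 30 | 3·6+4·3 = 30
T: 2·1+4·0+5·6 = 32 | 3·4+4·5 = 32
gcd(2,4,5,3,4) = 1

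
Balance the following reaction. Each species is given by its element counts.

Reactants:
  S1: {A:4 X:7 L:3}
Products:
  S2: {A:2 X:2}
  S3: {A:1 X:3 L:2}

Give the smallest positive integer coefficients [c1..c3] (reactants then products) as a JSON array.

A: 4·4 = 16 | 5·2+6·1 = 16
X: 4·7 = 28 | 5·2+6·3 = 28
L: 4·3 = 12 | 5·0+6·2 = 12
gcd(4,5,6) = 1

Coefficients: [4, 5, 6]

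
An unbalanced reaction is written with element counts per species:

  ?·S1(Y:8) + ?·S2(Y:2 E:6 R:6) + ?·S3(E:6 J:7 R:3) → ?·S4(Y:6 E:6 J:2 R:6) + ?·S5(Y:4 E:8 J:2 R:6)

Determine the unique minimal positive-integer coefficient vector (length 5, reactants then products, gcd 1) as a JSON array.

Y: 3·8+6·2+2·0 = 36 | 4·6+3·4 = 36
E: 3·0+6·6+2·6 = 48 | 4·6+3·8 = 48
J: 3·0+6·0+2·7 = 14 | 4·2+3·2 = 14
R: 3·0+6·6+2·3 = 42 | 4·6+3·6 = 42
gcd(3,6,2,4,3) = 1

Coefficients: [3, 6, 2, 4, 3]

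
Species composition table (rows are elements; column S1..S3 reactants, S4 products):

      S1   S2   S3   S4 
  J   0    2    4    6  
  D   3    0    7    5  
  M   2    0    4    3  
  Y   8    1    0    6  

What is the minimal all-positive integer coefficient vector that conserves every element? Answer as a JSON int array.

Coefficients: [1, 4, 1, 2]

J: 1·0+4·2+1·4 = 12 | 2·6 = 12
D: 1·3+4·0+1·7 = 10 | 2·5 = 10
M: 1·2+4·0+1·4 = 6 | 2·3 = 6
Y: 1·8+4·1+1·0 = 12 | 2·6 = 12
gcd(1,4,1,2) = 1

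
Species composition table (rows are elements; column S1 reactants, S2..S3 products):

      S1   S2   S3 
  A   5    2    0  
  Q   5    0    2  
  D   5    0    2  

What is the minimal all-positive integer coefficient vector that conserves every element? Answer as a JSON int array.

Coefficients: [2, 5, 5]

A: 2·5 = 10 | 5·2+5·0 = 10
Q: 2·5 = 10 | 5·0+5·2 = 10
D: 2·5 = 10 | 5·0+5·2 = 10
gcd(2,5,5) = 1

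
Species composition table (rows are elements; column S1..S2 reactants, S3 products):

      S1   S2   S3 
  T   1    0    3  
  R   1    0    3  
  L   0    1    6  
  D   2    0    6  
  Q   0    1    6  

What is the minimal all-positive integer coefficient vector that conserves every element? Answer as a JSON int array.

Coefficients: [3, 6, 1]

T: 3·1+6·0 = 3 | 1·3 = 3
R: 3·1+6·0 = 3 | 1·3 = 3
L: 3·0+6·1 = 6 | 1·6 = 6
D: 3·2+6·0 = 6 | 1·6 = 6
Q: 3·0+6·1 = 6 | 1·6 = 6
gcd(3,6,1) = 1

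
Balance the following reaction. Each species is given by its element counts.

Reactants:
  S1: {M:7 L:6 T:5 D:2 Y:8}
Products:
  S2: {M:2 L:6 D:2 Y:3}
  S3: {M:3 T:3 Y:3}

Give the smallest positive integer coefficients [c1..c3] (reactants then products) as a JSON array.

M: 3·7 = 21 | 3·2+5·3 = 21
L: 3·6 = 18 | 3·6+5·0 = 18
T: 3·5 = 15 | 3·0+5·3 = 15
D: 3·2 = 6 | 3·2+5·0 = 6
Y: 3·8 = 24 | 3·3+5·3 = 24
gcd(3,3,5) = 1

Coefficients: [3, 3, 5]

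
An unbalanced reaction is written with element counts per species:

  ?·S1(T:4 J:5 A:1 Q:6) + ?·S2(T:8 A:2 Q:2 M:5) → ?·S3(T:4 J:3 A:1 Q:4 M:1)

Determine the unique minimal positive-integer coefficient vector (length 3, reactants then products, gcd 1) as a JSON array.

T: 3·4+1·8 = 20 | 5·4 = 20
J: 3·5+1·0 = 15 | 5·3 = 15
A: 3·1+1·2 = 5 | 5·1 = 5
Q: 3·6+1·2 = 20 | 5·4 = 20
M: 3·0+1·5 = 5 | 5·1 = 5
gcd(3,1,5) = 1

Coefficients: [3, 1, 5]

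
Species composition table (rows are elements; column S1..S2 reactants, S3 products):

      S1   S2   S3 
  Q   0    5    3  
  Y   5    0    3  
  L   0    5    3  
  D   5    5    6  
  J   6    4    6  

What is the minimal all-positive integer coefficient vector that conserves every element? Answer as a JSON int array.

Coefficients: [3, 3, 5]

Q: 3·0+3·5 = 15 | 5·3 = 15
Y: 3·5+3·0 = 15 | 5·3 = 15
L: 3·0+3·5 = 15 | 5·3 = 15
D: 3·5+3·5 = 30 | 5·6 = 30
J: 3·6+3·4 = 30 | 5·6 = 30
gcd(3,3,5) = 1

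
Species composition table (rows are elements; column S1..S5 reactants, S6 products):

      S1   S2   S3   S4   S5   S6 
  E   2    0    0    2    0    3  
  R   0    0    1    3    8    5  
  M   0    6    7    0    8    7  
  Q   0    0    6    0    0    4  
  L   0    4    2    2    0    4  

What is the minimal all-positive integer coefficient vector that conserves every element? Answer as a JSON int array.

E: 3·2+1·0+4·0+6·2+1·0 = 18 | 6·3 = 18
R: 3·0+1·0+4·1+6·3+1·8 = 30 | 6·5 = 30
M: 3·0+1·6+4·7+6·0+1·8 = 42 | 6·7 = 42
Q: 3·0+1·0+4·6+6·0+1·0 = 24 | 6·4 = 24
L: 3·0+1·4+4·2+6·2+1·0 = 24 | 6·4 = 24
gcd(3,1,4,6,1,6) = 1

Coefficients: [3, 1, 4, 6, 1, 6]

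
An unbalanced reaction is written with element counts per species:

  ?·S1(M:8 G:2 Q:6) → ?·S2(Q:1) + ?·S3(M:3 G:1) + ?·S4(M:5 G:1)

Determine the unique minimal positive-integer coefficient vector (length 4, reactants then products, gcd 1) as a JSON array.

Coefficients: [1, 6, 1, 1]

M: 1·8 = 8 | 6·0+1·3+1·5 = 8
G: 1·2 = 2 | 6·0+1·1+1·1 = 2
Q: 1·6 = 6 | 6·1+1·0+1·0 = 6
gcd(1,6,1,1) = 1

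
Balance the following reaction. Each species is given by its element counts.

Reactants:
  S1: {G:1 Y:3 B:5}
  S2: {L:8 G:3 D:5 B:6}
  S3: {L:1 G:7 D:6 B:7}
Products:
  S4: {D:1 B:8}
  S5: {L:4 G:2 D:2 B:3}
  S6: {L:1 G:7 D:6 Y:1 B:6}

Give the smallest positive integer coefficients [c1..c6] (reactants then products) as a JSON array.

Coefficients: [1, 1, 3, 1, 2, 3]

L: 1·0+1·8+3·1 = 11 | 1·0+2·4+3·1 = 11
G: 1·1+1·3+3·7 = 25 | 1·0+2·2+3·7 = 25
D: 1·0+1·5+3·6 = 23 | 1·1+2·2+3·6 = 23
Y: 1·3+1·0+3·0 = 3 | 1·0+2·0+3·1 = 3
B: 1·5+1·6+3·7 = 32 | 1·8+2·3+3·6 = 32
gcd(1,1,3,1,2,3) = 1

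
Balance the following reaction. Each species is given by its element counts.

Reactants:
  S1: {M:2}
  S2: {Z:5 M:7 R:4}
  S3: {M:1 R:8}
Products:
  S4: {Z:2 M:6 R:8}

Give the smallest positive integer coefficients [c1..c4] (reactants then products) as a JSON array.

Coefficients: [6, 2, 4, 5]

Z: 6·0+2·5+4·0 = 10 | 5·2 = 10
M: 6·2+2·7+4·1 = 30 | 5·6 = 30
R: 6·0+2·4+4·8 = 40 | 5·8 = 40
gcd(6,2,4,5) = 1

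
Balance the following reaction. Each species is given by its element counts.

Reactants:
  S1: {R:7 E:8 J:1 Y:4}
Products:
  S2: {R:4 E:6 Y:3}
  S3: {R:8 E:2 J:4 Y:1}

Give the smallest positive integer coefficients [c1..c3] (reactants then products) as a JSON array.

Coefficients: [4, 5, 1]

R: 4·7 = 28 | 5·4+1·8 = 28
E: 4·8 = 32 | 5·6+1·2 = 32
J: 4·1 = 4 | 5·0+1·4 = 4
Y: 4·4 = 16 | 5·3+1·1 = 16
gcd(4,5,1) = 1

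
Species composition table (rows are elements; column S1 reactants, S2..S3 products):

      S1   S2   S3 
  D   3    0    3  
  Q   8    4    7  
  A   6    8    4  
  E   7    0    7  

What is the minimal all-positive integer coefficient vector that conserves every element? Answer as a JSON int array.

Coefficients: [4, 1, 4]

D: 4·3 = 12 | 1·0+4·3 = 12
Q: 4·8 = 32 | 1·4+4·7 = 32
A: 4·6 = 24 | 1·8+4·4 = 24
E: 4·7 = 28 | 1·0+4·7 = 28
gcd(4,1,4) = 1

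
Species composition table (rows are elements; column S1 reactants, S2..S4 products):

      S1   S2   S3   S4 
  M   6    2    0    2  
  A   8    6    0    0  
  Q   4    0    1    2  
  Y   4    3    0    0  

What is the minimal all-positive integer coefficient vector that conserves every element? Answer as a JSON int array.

Coefficients: [3, 4, 2, 5]

M: 3·6 = 18 | 4·2+2·0+5·2 = 18
A: 3·8 = 24 | 4·6+2·0+5·0 = 24
Q: 3·4 = 12 | 4·0+2·1+5·2 = 12
Y: 3·4 = 12 | 4·3+2·0+5·0 = 12
gcd(3,4,2,5) = 1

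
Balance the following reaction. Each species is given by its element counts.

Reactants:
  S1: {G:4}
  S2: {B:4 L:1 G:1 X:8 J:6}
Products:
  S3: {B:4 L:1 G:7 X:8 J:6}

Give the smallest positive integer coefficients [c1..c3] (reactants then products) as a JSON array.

Coefficients: [3, 2, 2]

B: 3·0+2·4 = 8 | 2·4 = 8
L: 3·0+2·1 = 2 | 2·1 = 2
G: 3·4+2·1 = 14 | 2·7 = 14
X: 3·0+2·8 = 16 | 2·8 = 16
J: 3·0+2·6 = 12 | 2·6 = 12
gcd(3,2,2) = 1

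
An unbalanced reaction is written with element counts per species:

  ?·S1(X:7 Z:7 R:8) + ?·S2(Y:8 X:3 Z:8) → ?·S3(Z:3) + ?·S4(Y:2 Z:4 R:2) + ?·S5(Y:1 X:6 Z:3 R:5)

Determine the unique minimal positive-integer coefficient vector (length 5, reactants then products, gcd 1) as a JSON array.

Coefficients: [3, 1, 3, 2, 4]

Y: 3·0+1·8 = 8 | 3·0+2·2+4·1 = 8
X: 3·7+1·3 = 24 | 3·0+2·0+4·6 = 24
Z: 3·7+1·8 = 29 | 3·3+2·4+4·3 = 29
R: 3·8+1·0 = 24 | 3·0+2·2+4·5 = 24
gcd(3,1,3,2,4) = 1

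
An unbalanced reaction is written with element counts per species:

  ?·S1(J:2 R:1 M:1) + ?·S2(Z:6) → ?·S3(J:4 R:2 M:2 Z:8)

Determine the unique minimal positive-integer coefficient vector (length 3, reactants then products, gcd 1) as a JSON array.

J: 6·2+4·0 = 12 | 3·4 = 12
R: 6·1+4·0 = 6 | 3·2 = 6
M: 6·1+4·0 = 6 | 3·2 = 6
Z: 6·0+4·6 = 24 | 3·8 = 24
gcd(6,4,3) = 1

Coefficients: [6, 4, 3]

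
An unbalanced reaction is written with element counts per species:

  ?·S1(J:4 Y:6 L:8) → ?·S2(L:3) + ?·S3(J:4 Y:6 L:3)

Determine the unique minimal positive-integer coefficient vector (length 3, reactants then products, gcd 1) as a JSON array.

Coefficients: [3, 5, 3]

J: 3·4 = 12 | 5·0+3·4 = 12
Y: 3·6 = 18 | 5·0+3·6 = 18
L: 3·8 = 24 | 5·3+3·3 = 24
gcd(3,5,3) = 1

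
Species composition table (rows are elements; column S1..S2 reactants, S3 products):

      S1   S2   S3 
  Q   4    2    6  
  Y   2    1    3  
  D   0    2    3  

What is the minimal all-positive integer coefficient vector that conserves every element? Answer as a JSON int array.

Coefficients: [3, 6, 4]

Q: 3·4+6·2 = 24 | 4·6 = 24
Y: 3·2+6·1 = 12 | 4·3 = 12
D: 3·0+6·2 = 12 | 4·3 = 12
gcd(3,6,4) = 1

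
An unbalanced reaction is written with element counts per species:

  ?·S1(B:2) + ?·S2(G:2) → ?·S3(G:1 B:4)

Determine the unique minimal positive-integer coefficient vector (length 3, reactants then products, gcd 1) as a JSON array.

Coefficients: [4, 1, 2]

G: 4·0+1·2 = 2 | 2·1 = 2
B: 4·2+1·0 = 8 | 2·4 = 8
gcd(4,1,2) = 1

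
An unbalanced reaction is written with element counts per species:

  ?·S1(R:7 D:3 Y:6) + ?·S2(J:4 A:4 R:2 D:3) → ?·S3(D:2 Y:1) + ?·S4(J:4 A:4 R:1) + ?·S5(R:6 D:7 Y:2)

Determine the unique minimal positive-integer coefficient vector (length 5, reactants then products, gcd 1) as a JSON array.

J: 1·0+5·4 = 20 | 2·0+5·4+2·0 = 20
A: 1·0+5·4 = 20 | 2·0+5·4+2·0 = 20
R: 1·7+5·2 = 17 | 2·0+5·1+2·6 = 17
D: 1·3+5·3 = 18 | 2·2+5·0+2·7 = 18
Y: 1·6+5·0 = 6 | 2·1+5·0+2·2 = 6
gcd(1,5,2,5,2) = 1

Coefficients: [1, 5, 2, 5, 2]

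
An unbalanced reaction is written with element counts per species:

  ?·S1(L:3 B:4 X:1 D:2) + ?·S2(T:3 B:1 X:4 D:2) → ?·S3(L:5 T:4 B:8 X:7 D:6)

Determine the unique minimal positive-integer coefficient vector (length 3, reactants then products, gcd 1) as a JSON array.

Coefficients: [5, 4, 3]

L: 5·3+4·0 = 15 | 3·5 = 15
T: 5·0+4·3 = 12 | 3·4 = 12
B: 5·4+4·1 = 24 | 3·8 = 24
X: 5·1+4·4 = 21 | 3·7 = 21
D: 5·2+4·2 = 18 | 3·6 = 18
gcd(5,4,3) = 1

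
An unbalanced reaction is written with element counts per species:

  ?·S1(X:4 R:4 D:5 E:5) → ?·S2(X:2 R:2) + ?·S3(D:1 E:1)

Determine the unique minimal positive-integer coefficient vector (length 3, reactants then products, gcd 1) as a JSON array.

Coefficients: [1, 2, 5]

X: 1·4 = 4 | 2·2+5·0 = 4
R: 1·4 = 4 | 2·2+5·0 = 4
D: 1·5 = 5 | 2·0+5·1 = 5
E: 1·5 = 5 | 2·0+5·1 = 5
gcd(1,2,5) = 1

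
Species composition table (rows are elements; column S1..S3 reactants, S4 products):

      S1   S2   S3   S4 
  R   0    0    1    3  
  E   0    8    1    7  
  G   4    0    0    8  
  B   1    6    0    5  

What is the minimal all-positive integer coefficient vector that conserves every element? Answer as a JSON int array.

Coefficients: [4, 1, 6, 2]

R: 4·0+1·0+6·1 = 6 | 2·3 = 6
E: 4·0+1·8+6·1 = 14 | 2·7 = 14
G: 4·4+1·0+6·0 = 16 | 2·8 = 16
B: 4·1+1·6+6·0 = 10 | 2·5 = 10
gcd(4,1,6,2) = 1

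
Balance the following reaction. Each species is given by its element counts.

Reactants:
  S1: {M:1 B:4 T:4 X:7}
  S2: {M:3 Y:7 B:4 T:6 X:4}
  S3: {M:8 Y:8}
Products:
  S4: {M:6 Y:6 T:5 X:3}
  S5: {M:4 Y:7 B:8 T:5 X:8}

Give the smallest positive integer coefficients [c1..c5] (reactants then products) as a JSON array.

Coefficients: [4, 4, 3, 4, 4]

M: 4·1+4·3+3·8 = 40 | 4·6+4·4 = 40
Y: 4·0+4·7+3·8 = 52 | 4·6+4·7 = 52
B: 4·4+4·4+3·0 = 32 | 4·0+4·8 = 32
T: 4·4+4·6+3·0 = 40 | 4·5+4·5 = 40
X: 4·7+4·4+3·0 = 44 | 4·3+4·8 = 44
gcd(4,4,3,4,4) = 1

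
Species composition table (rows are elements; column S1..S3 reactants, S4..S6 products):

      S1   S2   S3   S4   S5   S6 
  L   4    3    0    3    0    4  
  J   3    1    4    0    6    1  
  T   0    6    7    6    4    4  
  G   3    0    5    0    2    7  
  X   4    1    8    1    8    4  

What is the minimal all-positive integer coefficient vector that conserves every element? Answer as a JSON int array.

Coefficients: [3, 2, 4, 2, 4, 3]

L: 3·4+2·3+4·0 = 18 | 2·3+4·0+3·4 = 18
J: 3·3+2·1+4·4 = 27 | 2·0+4·6+3·1 = 27
T: 3·0+2·6+4·7 = 40 | 2·6+4·4+3·4 = 40
G: 3·3+2·0+4·5 = 29 | 2·0+4·2+3·7 = 29
X: 3·4+2·1+4·8 = 46 | 2·1+4·8+3·4 = 46
gcd(3,2,4,2,4,3) = 1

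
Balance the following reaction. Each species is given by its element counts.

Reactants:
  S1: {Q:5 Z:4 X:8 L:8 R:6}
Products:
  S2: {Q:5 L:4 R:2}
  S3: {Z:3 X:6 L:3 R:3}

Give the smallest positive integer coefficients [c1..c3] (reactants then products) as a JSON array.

Coefficients: [3, 3, 4]

Q: 3·5 = 15 | 3·5+4·0 = 15
Z: 3·4 = 12 | 3·0+4·3 = 12
X: 3·8 = 24 | 3·0+4·6 = 24
L: 3·8 = 24 | 3·4+4·3 = 24
R: 3·6 = 18 | 3·2+4·3 = 18
gcd(3,3,4) = 1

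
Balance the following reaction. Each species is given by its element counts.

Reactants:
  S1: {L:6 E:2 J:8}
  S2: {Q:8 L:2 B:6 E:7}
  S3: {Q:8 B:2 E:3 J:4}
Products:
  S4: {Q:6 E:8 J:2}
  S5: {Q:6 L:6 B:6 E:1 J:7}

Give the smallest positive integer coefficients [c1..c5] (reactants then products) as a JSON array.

Q: 3·0+3·8+3·8 = 48 | 4·6+4·6 = 48
L: 3·6+3·2+3·0 = 24 | 4·0+4·6 = 24
B: 3·0+3·6+3·2 = 24 | 4·0+4·6 = 24
E: 3·2+3·7+3·3 = 36 | 4·8+4·1 = 36
J: 3·8+3·0+3·4 = 36 | 4·2+4·7 = 36
gcd(3,3,3,4,4) = 1

Coefficients: [3, 3, 3, 4, 4]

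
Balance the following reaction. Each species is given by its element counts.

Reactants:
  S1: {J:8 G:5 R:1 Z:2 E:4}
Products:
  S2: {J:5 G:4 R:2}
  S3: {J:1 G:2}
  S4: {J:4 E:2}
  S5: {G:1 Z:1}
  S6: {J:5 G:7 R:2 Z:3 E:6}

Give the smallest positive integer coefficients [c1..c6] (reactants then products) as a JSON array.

Coefficients: [4, 1, 2, 5, 5, 1]

J: 4·8 = 32 | 1·5+2·1+5·4+5·0+1·5 = 32
G: 4·5 = 20 | 1·4+2·2+5·0+5·1+1·7 = 20
R: 4·1 = 4 | 1·2+2·0+5·0+5·0+1·2 = 4
Z: 4·2 = 8 | 1·0+2·0+5·0+5·1+1·3 = 8
E: 4·4 = 16 | 1·0+2·0+5·2+5·0+1·6 = 16
gcd(4,1,2,5,5,1) = 1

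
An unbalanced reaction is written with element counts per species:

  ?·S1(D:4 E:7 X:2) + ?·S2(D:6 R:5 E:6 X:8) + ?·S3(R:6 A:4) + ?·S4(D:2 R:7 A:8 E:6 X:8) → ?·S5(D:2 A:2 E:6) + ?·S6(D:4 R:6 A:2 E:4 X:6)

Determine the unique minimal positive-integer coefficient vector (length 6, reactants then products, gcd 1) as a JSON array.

Coefficients: [4, 1, 2, 1, 4, 4]

D: 4·4+1·6+2·0+1·2 = 24 | 4·2+4·4 = 24
R: 4·0+1·5+2·6+1·7 = 24 | 4·0+4·6 = 24
A: 4·0+1·0+2·4+1·8 = 16 | 4·2+4·2 = 16
E: 4·7+1·6+2·0+1·6 = 40 | 4·6+4·4 = 40
X: 4·2+1·8+2·0+1·8 = 24 | 4·0+4·6 = 24
gcd(4,1,2,1,4,4) = 1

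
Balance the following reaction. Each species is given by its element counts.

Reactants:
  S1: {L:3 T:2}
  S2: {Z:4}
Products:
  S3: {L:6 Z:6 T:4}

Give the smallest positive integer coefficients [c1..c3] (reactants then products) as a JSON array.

Coefficients: [4, 3, 2]

L: 4·3+3·0 = 12 | 2·6 = 12
Z: 4·0+3·4 = 12 | 2·6 = 12
T: 4·2+3·0 = 8 | 2·4 = 8
gcd(4,3,2) = 1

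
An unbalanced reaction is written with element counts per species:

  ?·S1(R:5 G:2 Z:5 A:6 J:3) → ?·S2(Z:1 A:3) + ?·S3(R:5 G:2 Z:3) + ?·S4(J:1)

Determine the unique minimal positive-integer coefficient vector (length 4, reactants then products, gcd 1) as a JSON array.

R: 1·5 = 5 | 2·0+1·5+3·0 = 5
G: 1·2 = 2 | 2·0+1·2+3·0 = 2
Z: 1·5 = 5 | 2·1+1·3+3·0 = 5
A: 1·6 = 6 | 2·3+1·0+3·0 = 6
J: 1·3 = 3 | 2·0+1·0+3·1 = 3
gcd(1,2,1,3) = 1

Coefficients: [1, 2, 1, 3]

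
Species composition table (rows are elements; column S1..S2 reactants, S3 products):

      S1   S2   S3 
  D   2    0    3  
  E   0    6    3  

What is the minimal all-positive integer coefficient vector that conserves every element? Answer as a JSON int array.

Coefficients: [3, 1, 2]

D: 3·2+1·0 = 6 | 2·3 = 6
E: 3·0+1·6 = 6 | 2·3 = 6
gcd(3,1,2) = 1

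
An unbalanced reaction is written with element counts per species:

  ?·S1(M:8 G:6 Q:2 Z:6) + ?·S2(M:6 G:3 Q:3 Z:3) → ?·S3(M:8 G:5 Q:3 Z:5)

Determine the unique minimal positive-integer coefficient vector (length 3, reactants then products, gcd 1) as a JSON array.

M: 3·8+4·6 = 48 | 6·8 = 48
G: 3·6+4·3 = 30 | 6·5 = 30
Q: 3·2+4·3 = 18 | 6·3 = 18
Z: 3·6+4·3 = 30 | 6·5 = 30
gcd(3,4,6) = 1

Coefficients: [3, 4, 6]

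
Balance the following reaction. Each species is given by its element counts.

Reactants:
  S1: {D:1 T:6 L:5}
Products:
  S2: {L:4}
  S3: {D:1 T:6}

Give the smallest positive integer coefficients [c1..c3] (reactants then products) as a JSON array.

D: 4·1 = 4 | 5·0+4·1 = 4
T: 4·6 = 24 | 5·0+4·6 = 24
L: 4·5 = 20 | 5·4+4·0 = 20
gcd(4,5,4) = 1

Coefficients: [4, 5, 4]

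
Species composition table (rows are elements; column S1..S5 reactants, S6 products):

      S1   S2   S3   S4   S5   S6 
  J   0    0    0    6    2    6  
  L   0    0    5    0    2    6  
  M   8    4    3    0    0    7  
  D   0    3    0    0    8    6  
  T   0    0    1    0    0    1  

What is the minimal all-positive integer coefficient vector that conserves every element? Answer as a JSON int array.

Coefficients: [1, 4, 6, 5, 3, 6]

J: 1·0+4·0+6·0+5·6+3·2 = 36 | 6·6 = 36
L: 1·0+4·0+6·5+5·0+3·2 = 36 | 6·6 = 36
M: 1·8+4·4+6·3+5·0+3·0 = 42 | 6·7 = 42
D: 1·0+4·3+6·0+5·0+3·8 = 36 | 6·6 = 36
T: 1·0+4·0+6·1+5·0+3·0 = 6 | 6·1 = 6
gcd(1,4,6,5,3,6) = 1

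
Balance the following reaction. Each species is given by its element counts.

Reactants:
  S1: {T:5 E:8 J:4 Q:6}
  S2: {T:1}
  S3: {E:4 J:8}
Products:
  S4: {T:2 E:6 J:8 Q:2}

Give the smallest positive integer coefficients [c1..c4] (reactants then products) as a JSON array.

Coefficients: [2, 2, 5, 6]

T: 2·5+2·1+5·0 = 12 | 6·2 = 12
E: 2·8+2·0+5·4 = 36 | 6·6 = 36
J: 2·4+2·0+5·8 = 48 | 6·8 = 48
Q: 2·6+2·0+5·0 = 12 | 6·2 = 12
gcd(2,2,5,6) = 1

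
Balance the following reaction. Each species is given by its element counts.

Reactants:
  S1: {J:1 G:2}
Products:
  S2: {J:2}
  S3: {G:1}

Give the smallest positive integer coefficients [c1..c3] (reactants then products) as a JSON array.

Coefficients: [2, 1, 4]

J: 2·1 = 2 | 1·2+4·0 = 2
G: 2·2 = 4 | 1·0+4·1 = 4
gcd(2,1,4) = 1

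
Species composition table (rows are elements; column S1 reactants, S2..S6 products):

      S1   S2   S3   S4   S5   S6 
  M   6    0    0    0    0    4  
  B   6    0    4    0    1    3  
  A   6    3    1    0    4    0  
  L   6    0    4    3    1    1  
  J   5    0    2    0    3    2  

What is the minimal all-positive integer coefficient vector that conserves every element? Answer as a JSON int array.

Coefficients: [4, 5, 1, 4, 2, 6]

M: 4·6 = 24 | 5·0+1·0+4·0+2·0+6·4 = 24
B: 4·6 = 24 | 5·0+1·4+4·0+2·1+6·3 = 24
A: 4·6 = 24 | 5·3+1·1+4·0+2·4+6·0 = 24
L: 4·6 = 24 | 5·0+1·4+4·3+2·1+6·1 = 24
J: 4·5 = 20 | 5·0+1·2+4·0+2·3+6·2 = 20
gcd(4,5,1,4,2,6) = 1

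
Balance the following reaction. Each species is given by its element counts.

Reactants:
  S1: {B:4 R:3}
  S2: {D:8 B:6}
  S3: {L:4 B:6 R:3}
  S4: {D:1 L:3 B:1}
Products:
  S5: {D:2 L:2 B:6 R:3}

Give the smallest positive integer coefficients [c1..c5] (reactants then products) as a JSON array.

D: 4·0+1·8+1·0+2·1 = 10 | 5·2 = 10
L: 4·0+1·0+1·4+2·3 = 10 | 5·2 = 10
B: 4·4+1·6+1·6+2·1 = 30 | 5·6 = 30
R: 4·3+1·0+1·3+2·0 = 15 | 5·3 = 15
gcd(4,1,1,2,5) = 1

Coefficients: [4, 1, 1, 2, 5]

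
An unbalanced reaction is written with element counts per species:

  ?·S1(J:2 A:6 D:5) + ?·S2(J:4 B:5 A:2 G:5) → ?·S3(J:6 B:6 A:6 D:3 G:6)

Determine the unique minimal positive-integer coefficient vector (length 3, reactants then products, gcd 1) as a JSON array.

J: 3·2+6·4 = 30 | 5·6 = 30
B: 3·0+6·5 = 30 | 5·6 = 30
A: 3·6+6·2 = 30 | 5·6 = 30
D: 3·5+6·0 = 15 | 5·3 = 15
G: 3·0+6·5 = 30 | 5·6 = 30
gcd(3,6,5) = 1

Coefficients: [3, 6, 5]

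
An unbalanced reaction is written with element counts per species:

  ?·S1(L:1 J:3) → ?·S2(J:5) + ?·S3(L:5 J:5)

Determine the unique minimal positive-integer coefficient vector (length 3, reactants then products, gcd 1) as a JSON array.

L: 5·1 = 5 | 2·0+1·5 = 5
J: 5·3 = 15 | 2·5+1·5 = 15
gcd(5,2,1) = 1

Coefficients: [5, 2, 1]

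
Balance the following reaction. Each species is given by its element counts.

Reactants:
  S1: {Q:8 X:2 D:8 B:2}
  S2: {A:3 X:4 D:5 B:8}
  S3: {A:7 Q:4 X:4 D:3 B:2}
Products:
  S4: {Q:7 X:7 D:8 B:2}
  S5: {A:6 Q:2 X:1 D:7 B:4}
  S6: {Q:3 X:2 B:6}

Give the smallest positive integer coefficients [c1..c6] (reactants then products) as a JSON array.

A: 5·0+5·3+3·7 = 36 | 4·0+6·6+4·0 = 36
Q: 5·8+5·0+3·4 = 52 | 4·7+6·2+4·3 = 52
X: 5·2+5·4+3·4 = 42 | 4·7+6·1+4·2 = 42
D: 5·8+5·5+3·3 = 74 | 4·8+6·7+4·0 = 74
B: 5·2+5·8+3·2 = 56 | 4·2+6·4+4·6 = 56
gcd(5,5,3,4,6,4) = 1

Coefficients: [5, 5, 3, 4, 6, 4]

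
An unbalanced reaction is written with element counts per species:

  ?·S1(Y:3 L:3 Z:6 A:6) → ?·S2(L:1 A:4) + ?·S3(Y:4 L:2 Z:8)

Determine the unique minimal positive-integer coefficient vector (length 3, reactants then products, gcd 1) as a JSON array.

Y: 4·3 = 12 | 6·0+3·4 = 12
L: 4·3 = 12 | 6·1+3·2 = 12
Z: 4·6 = 24 | 6·0+3·8 = 24
A: 4·6 = 24 | 6·4+3·0 = 24
gcd(4,6,3) = 1

Coefficients: [4, 6, 3]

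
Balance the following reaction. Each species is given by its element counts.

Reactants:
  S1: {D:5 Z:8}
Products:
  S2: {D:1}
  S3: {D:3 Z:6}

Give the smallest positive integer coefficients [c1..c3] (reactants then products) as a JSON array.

Coefficients: [3, 3, 4]

D: 3·5 = 15 | 3·1+4·3 = 15
Z: 3·8 = 24 | 3·0+4·6 = 24
gcd(3,3,4) = 1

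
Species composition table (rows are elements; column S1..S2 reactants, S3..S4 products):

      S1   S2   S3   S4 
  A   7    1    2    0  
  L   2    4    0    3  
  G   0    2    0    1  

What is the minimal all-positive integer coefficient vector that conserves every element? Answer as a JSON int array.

A: 1·7+1·1 = 8 | 4·2+2·0 = 8
L: 1·2+1·4 = 6 | 4·0+2·3 = 6
G: 1·0+1·2 = 2 | 4·0+2·1 = 2
gcd(1,1,4,2) = 1

Coefficients: [1, 1, 4, 2]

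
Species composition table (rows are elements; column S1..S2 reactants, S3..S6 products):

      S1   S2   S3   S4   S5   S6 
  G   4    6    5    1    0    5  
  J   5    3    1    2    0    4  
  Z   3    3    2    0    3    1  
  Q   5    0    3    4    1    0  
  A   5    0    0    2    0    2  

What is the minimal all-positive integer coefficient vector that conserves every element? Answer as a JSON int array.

Coefficients: [2, 3, 1, 1, 3, 4]

G: 2·4+3·6 = 26 | 1·5+1·1+3·0+4·5 = 26
J: 2·5+3·3 = 19 | 1·1+1·2+3·0+4·4 = 19
Z: 2·3+3·3 = 15 | 1·2+1·0+3·3+4·1 = 15
Q: 2·5+3·0 = 10 | 1·3+1·4+3·1+4·0 = 10
A: 2·5+3·0 = 10 | 1·0+1·2+3·0+4·2 = 10
gcd(2,3,1,1,3,4) = 1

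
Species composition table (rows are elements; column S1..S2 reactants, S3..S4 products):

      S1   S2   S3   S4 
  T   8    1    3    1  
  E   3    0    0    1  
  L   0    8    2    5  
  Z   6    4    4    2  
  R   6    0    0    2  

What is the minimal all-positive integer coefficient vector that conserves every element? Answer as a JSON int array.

T: 2·8+5·1 = 21 | 5·3+6·1 = 21
E: 2·3+5·0 = 6 | 5·0+6·1 = 6
L: 2·0+5·8 = 40 | 5·2+6·5 = 40
Z: 2·6+5·4 = 32 | 5·4+6·2 = 32
R: 2·6+5·0 = 12 | 5·0+6·2 = 12
gcd(2,5,5,6) = 1

Coefficients: [2, 5, 5, 6]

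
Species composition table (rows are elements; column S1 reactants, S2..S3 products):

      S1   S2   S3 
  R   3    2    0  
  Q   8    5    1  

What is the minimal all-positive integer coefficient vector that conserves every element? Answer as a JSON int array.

R: 2·3 = 6 | 3·2+1·0 = 6
Q: 2·8 = 16 | 3·5+1·1 = 16
gcd(2,3,1) = 1

Coefficients: [2, 3, 1]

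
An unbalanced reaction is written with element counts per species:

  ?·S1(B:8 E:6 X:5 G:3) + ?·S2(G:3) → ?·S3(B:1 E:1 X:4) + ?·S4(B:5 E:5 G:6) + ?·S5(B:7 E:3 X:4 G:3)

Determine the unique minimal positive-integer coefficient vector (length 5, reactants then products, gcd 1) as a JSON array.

B: 4·8+4·0 = 32 | 3·1+3·5+2·7 = 32
E: 4·6+4·0 = 24 | 3·1+3·5+2·3 = 24
X: 4·5+4·0 = 20 | 3·4+3·0+2·4 = 20
G: 4·3+4·3 = 24 | 3·0+3·6+2·3 = 24
gcd(4,4,3,3,2) = 1

Coefficients: [4, 4, 3, 3, 2]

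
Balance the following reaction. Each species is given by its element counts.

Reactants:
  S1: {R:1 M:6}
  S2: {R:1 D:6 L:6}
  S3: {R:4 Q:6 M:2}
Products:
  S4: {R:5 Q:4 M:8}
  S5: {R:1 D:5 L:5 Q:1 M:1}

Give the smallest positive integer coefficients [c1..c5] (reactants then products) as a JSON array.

R: 4·1+5·1+3·4 = 21 | 3·5+6·1 = 21
D: 4·0+5·6+3·0 = 30 | 3·0+6·5 = 30
L: 4·0+5·6+3·0 = 30 | 3·0+6·5 = 30
Q: 4·0+5·0+3·6 = 18 | 3·4+6·1 = 18
M: 4·6+5·0+3·2 = 30 | 3·8+6·1 = 30
gcd(4,5,3,3,6) = 1

Coefficients: [4, 5, 3, 3, 6]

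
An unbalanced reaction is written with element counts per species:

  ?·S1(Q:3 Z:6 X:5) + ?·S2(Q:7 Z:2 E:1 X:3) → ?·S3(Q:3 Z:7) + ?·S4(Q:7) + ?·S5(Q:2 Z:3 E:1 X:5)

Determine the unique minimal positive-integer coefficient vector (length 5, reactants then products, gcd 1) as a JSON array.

Coefficients: [2, 5, 1, 4, 5]

Q: 2·3+5·7 = 41 | 1·3+4·7+5·2 = 41
Z: 2·6+5·2 = 22 | 1·7+4·0+5·3 = 22
E: 2·0+5·1 = 5 | 1·0+4·0+5·1 = 5
X: 2·5+5·3 = 25 | 1·0+4·0+5·5 = 25
gcd(2,5,1,4,5) = 1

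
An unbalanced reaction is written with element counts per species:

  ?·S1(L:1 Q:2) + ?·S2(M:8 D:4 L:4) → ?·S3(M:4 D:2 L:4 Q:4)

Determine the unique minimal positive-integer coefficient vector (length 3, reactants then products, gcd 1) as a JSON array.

Coefficients: [4, 1, 2]

M: 4·0+1·8 = 8 | 2·4 = 8
D: 4·0+1·4 = 4 | 2·2 = 4
L: 4·1+1·4 = 8 | 2·4 = 8
Q: 4·2+1·0 = 8 | 2·4 = 8
gcd(4,1,2) = 1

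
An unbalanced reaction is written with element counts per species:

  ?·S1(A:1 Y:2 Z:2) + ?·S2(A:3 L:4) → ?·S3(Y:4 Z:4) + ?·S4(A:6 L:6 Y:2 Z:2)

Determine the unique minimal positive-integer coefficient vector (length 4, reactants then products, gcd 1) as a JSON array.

Coefficients: [6, 6, 1, 4]

A: 6·1+6·3 = 24 | 1·0+4·6 = 24
L: 6·0+6·4 = 24 | 1·0+4·6 = 24
Y: 6·2+6·0 = 12 | 1·4+4·2 = 12
Z: 6·2+6·0 = 12 | 1·4+4·2 = 12
gcd(6,6,1,4) = 1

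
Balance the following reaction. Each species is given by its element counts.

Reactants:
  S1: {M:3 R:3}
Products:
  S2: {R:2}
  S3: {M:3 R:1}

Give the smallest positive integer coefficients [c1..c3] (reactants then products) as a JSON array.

M: 1·3 = 3 | 1·0+1·3 = 3
R: 1·3 = 3 | 1·2+1·1 = 3
gcd(1,1,1) = 1

Coefficients: [1, 1, 1]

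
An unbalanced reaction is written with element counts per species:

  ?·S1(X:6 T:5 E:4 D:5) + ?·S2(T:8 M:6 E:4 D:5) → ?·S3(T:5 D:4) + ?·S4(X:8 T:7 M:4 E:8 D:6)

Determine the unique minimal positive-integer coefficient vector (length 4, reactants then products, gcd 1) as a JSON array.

Coefficients: [4, 2, 3, 3]

X: 4·6+2·0 = 24 | 3·0+3·8 = 24
T: 4·5+2·8 = 36 | 3·5+3·7 = 36
M: 4·0+2·6 = 12 | 3·0+3·4 = 12
E: 4·4+2·4 = 24 | 3·0+3·8 = 24
D: 4·5+2·5 = 30 | 3·4+3·6 = 30
gcd(4,2,3,3) = 1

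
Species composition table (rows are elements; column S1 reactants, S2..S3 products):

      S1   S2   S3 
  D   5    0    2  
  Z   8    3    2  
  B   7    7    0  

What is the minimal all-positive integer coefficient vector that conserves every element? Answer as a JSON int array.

D: 2·5 = 10 | 2·0+5·2 = 10
Z: 2·8 = 16 | 2·3+5·2 = 16
B: 2·7 = 14 | 2·7+5·0 = 14
gcd(2,2,5) = 1

Coefficients: [2, 2, 5]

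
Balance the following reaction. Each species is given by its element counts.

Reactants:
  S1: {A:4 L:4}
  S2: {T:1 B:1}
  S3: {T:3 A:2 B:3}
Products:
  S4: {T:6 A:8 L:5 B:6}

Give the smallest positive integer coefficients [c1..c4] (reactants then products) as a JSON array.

Coefficients: [5, 6, 6, 4]

T: 5·0+6·1+6·3 = 24 | 4·6 = 24
A: 5·4+6·0+6·2 = 32 | 4·8 = 32
L: 5·4+6·0+6·0 = 20 | 4·5 = 20
B: 5·0+6·1+6·3 = 24 | 4·6 = 24
gcd(5,6,6,4) = 1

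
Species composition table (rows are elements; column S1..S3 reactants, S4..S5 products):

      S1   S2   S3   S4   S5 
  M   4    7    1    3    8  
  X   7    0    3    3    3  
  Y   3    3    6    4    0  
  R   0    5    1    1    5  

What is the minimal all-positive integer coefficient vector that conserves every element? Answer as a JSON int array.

M: 3·4+3·7+1·1 = 34 | 6·3+2·8 = 34
X: 3·7+3·0+1·3 = 24 | 6·3+2·3 = 24
Y: 3·3+3·3+1·6 = 24 | 6·4+2·0 = 24
R: 3·0+3·5+1·1 = 16 | 6·1+2·5 = 16
gcd(3,3,1,6,2) = 1

Coefficients: [3, 3, 1, 6, 2]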